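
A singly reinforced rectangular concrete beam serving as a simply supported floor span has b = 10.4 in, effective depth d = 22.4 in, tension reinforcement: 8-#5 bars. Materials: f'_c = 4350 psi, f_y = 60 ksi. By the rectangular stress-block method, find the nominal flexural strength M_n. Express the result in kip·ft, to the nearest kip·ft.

M_n ≈ 254 kip·ft

A_s = 8 × 0.31 = 2.48 in².
T = A_s f_y = 2.48 × 60 = 148.8 kips.
a = T/(0.85 f'_c b) = 148.8/(0.85 × 4.35 × 10.4) = 3.870 in.
M_n = T(d − a/2) = 148.8 × (22.4 − 1.935) = 3045.2 kip·in = 3045.2/12 = 253.77 kip·ft.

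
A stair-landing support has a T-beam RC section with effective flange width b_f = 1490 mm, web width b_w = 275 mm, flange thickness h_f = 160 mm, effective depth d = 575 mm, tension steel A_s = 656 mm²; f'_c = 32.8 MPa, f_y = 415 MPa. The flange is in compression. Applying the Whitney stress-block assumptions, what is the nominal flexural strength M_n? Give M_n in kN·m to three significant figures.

Tension: T = A_s f_y = 656 × 415 = 272240 N.
Try a within the flange: a = T/(0.85 f'_c b_f) = 272240/(0.85 × 32.8 × 1490) = 6.55 mm.
Since a = 6.55 ≤ h_f = 160 mm, the stress block lies entirely in the flange; analyse as a rectangular beam of width b_f.
M_n = T(d − a/2) = 272240 × (575 − 3.275) = 155.65 × 10⁶ N·mm.
M_n = 155.65 kN·m.

M_n ≈ 156 kN·m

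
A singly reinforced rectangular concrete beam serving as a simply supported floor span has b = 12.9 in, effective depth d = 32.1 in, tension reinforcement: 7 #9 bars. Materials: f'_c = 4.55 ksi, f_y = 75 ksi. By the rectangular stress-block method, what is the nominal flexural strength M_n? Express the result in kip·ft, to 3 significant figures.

M_n ≈ 1170 kip·ft

A_s = 7 × 1 = 7 in².
T = A_s f_y = 7 × 75 = 525 kips.
a = T/(0.85 f'_c b) = 525/(0.85 × 4.55 × 12.9) = 10.523 in.
M_n = T(d − a/2) = 525 × (32.1 − 5.2615) = 14090.2 kip·in = 14090.2/12 = 1174.18 kip·ft.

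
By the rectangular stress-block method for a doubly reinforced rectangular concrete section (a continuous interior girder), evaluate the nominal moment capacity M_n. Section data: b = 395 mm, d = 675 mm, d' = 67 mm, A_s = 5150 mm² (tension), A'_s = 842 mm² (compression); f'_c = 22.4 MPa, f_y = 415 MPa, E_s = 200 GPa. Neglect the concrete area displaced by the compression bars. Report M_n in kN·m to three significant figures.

M_n ≈ 1210 kN·m

Assume both tension and compression steel yield.
Net tension couple steel: A_s − A'_s = 4308 mm².
a = (A_s − A'_s) f_y / (0.85 f'_c b) = 1787820/(0.85 × 22.4 × 395) = 237.72 mm.
c = a/β₁ = 237.72/0.85 = 279.67 mm; ε'_s = 0.003(c − d')/c = 0.0023 ≥ f_y/E_s = 0.0021, so compression steel does yield.
M_n = (A_s − A'_s) f_y (d − a/2) + A'_s f_y (d − d') = [1787820 × (675 − 118.86) + 349430 × (675 − 67)] × 10⁻⁶ = 994.28 + 212.45 = 1206.73 kN·m.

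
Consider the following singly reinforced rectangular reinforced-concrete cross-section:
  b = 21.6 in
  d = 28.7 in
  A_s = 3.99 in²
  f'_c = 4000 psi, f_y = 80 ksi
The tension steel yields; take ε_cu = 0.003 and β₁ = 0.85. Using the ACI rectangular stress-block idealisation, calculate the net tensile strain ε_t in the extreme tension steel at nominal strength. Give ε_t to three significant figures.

ε_t ≈ 0.0138

a = A_s f_y/(0.85 f'_c b) = 4.346 in.
β₁ = 0.85, so c = a/β₁ = 4.346/0.85 = 5.113 in.
From the linear strain diagram with ε_cu = 0.003: ε_t = 0.003 (d − c)/c = 0.003 × (28.7 − 5.113)/5.113 = 0.0138.
Since ε_t ≥ 0.005, the section is tension-controlled.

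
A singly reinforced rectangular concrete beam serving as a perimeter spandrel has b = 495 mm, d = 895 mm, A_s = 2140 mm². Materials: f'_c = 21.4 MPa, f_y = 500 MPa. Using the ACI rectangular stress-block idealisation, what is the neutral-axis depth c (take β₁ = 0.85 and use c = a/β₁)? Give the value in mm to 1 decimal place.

T = A_s f_y = 2140 × 500 = 1070000 N = 1070 kN.
Setting C = 0.85 f'_c a b equal to T: a = 1070000/(0.85 × 21.4 × 495) = 118.835 mm.
With β₁ = 0.85, c = a/β₁ = 118.835/0.85 = 139.8 mm.

c ≈ 139.8 mm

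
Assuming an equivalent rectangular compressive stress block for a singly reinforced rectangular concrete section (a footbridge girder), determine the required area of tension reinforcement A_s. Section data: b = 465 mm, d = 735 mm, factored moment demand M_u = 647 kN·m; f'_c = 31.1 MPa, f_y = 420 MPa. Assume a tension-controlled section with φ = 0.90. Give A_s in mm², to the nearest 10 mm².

A_s ≈ 2470 mm²

M_n = M_u/φ = 647/0.90 = 718.889 kN·m.
With M_n = 0.85 f'_c a b (d − a/2), solve the quadratic for a:
a = d − √(d² − 2M_n/(0.85 f'_c b)) = 735 − √(735² − 2 × 718.889×10⁶/(0.85 × 31.1 × 465)) = 84.42 mm.
A_s = 0.85 f'_c a b / f_y = 0.85 × 31.1 × 84.42 × 465 / 420 = 2470.7 mm².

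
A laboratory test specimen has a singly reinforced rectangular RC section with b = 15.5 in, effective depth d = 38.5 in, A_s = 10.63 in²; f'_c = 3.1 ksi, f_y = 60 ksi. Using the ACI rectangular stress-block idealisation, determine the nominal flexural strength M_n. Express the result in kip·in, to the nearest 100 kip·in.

T = A_s f_y = 10.63 × 60 = 637.8 kips.
a = T/(0.85 f'_c b) = 637.8/(0.85 × 3.1 × 15.5) = 15.616 in.
M_n = T(d − a/2) = 637.8 × (38.5 − 7.808) = 19575.4 kip·in.

M_n ≈ 19600 kip·in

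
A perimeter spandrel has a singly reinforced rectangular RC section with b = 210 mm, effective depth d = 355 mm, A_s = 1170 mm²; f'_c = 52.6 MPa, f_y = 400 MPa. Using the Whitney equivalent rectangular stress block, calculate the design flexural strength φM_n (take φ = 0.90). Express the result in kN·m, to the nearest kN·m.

T = A_s f_y = 1170 × 400 = 468000 N = 468 kN.
From C = T: a = T/(0.85 f'_c b) = 468000/(0.85 × 52.6 × 210) = 49.85 mm.
M_n = T(d − a/2) = 468 kN × (355 − 24.925) mm = 154.48 kN·m.
φM_n = 0.90 × 154.48 = 139.03 kN·m.

φM_n ≈ 139 kN·m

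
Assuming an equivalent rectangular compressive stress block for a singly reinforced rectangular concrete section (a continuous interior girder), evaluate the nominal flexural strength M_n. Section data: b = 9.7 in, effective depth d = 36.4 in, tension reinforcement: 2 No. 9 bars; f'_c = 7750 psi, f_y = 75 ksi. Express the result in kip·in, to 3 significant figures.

M_n ≈ 5280 kip·in

A_s = 2 × 1 = 2 in².
T = A_s f_y = 2 × 75 = 150 kips.
a = T/(0.85 f'_c b) = 150/(0.85 × 7.75 × 9.7) = 2.347 in.
M_n = T(d − a/2) = 150 × (36.4 − 1.1735) = 5284.0 kip·in.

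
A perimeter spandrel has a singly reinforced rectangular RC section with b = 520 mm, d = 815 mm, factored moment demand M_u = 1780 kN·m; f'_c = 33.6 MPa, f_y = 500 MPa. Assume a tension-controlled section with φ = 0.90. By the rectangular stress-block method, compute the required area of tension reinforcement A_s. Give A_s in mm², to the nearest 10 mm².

A_s ≈ 5470 mm²

M_n = M_u/φ = 1780/0.90 = 1977.78 kN·m.
With M_n = 0.85 f'_c a b (d − a/2), solve the quadratic for a:
a = d − √(d² − 2M_n/(0.85 f'_c b)) = 815 − √(815² − 2 × 1977.78×10⁶/(0.85 × 33.6 × 520)) = 184.22 mm.
A_s = 0.85 f'_c a b / f_y = 0.85 × 33.6 × 184.22 × 520 / 500 = 5471.8 mm².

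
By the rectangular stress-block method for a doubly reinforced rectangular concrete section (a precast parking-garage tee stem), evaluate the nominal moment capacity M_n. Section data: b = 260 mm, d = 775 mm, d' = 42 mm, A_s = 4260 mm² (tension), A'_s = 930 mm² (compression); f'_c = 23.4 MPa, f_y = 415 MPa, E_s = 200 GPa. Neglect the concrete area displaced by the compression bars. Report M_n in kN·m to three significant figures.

Assume both tension and compression steel yield.
Net tension couple steel: A_s − A'_s = 3330 mm².
a = (A_s − A'_s) f_y / (0.85 f'_c b) = 1381950/(0.85 × 23.4 × 260) = 267.23 mm.
c = a/β₁ = 267.23/0.85 = 314.39 mm; ε'_s = 0.003(c − d')/c = 0.0026 ≥ f_y/E_s = 0.0021, so compression steel does yield.
M_n = (A_s − A'_s) f_y (d − a/2) + A'_s f_y (d − d') = [1381950 × (775 − 133.615) + 385950 × (775 − 42)] × 10⁻⁶ = 886.36 + 282.90 = 1169.26 kN·m.

M_n ≈ 1170 kN·m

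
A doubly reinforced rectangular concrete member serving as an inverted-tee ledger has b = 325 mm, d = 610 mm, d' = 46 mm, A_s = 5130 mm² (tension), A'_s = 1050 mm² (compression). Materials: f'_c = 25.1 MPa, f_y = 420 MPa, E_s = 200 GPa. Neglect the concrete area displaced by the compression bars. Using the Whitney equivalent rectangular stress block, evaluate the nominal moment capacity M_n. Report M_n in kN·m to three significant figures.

Assume both tension and compression steel yield.
Net tension couple steel: A_s − A'_s = 4080 mm².
a = (A_s − A'_s) f_y / (0.85 f'_c b) = 1713600/(0.85 × 25.1 × 325) = 247.13 mm.
c = a/β₁ = 247.13/0.85 = 290.74 mm; ε'_s = 0.003(c − d')/c = 0.0025 ≥ f_y/E_s = 0.0021, so compression steel does yield.
M_n = (A_s − A'_s) f_y (d − a/2) + A'_s f_y (d − d') = [1713600 × (610 − 123.565) + 441000 × (610 − 46)] × 10⁻⁶ = 833.56 + 248.72 = 1082.28 kN·m.

M_n ≈ 1080 kN·m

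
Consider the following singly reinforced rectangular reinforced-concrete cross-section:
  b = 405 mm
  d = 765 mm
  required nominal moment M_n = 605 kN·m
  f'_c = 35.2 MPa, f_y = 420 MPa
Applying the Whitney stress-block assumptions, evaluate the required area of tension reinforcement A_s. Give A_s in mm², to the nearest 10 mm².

With M_n = 0.85 f'_c a b (d − a/2), solve the quadratic for a:
a = d − √(d² − 2M_n/(0.85 f'_c b)) = 765 − √(765² − 2 × 605×10⁶/(0.85 × 35.2 × 405)) = 68.31 mm.
A_s = 0.85 f'_c a b / f_y = 0.85 × 35.2 × 68.31 × 405 / 420 = 1970.8 mm².

A_s ≈ 1970 mm²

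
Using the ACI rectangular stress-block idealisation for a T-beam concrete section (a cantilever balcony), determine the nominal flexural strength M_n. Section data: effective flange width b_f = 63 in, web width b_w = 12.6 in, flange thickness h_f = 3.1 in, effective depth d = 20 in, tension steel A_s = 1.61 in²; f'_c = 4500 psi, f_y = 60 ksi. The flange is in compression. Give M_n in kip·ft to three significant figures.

M_n ≈ 159 kip·ft

Tension: T = A_s f_y = 1.61 × 60 = 96.6 kips.
Try a within the flange: a = T/(0.85 f'_c b_f) = 96.6/(0.85 × 4.5 × 63) = 0.401 in.
Since a = 0.401 ≤ h_f = 3.1 in, the stress block lies entirely in the flange; analyse as a rectangular beam of width b_f.
M_n = T(d − a/2) = 96.6 × (20 − 0.2005) = 1912.6 kip·in.
M_n = 1912.6/12 = 159.38 kip·ft.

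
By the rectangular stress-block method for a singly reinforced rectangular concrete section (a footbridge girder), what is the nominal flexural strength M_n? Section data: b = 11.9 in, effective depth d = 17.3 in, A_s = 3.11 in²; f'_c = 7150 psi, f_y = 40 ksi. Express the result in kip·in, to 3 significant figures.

M_n ≈ 2050 kip·in

T = A_s f_y = 3.11 × 40 = 124.4 kips.
a = T/(0.85 f'_c b) = 124.4/(0.85 × 7.15 × 11.9) = 1.720 in.
M_n = T(d − a/2) = 124.4 × (17.3 − 0.86) = 2045.1 kip·in.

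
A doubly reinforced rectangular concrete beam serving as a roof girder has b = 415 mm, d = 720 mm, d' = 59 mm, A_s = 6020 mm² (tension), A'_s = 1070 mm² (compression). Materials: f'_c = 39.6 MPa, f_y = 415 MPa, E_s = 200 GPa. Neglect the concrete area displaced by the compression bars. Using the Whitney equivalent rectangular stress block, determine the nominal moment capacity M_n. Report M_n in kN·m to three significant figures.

Assume both tension and compression steel yield.
Net tension couple steel: A_s − A'_s = 4950 mm².
a = (A_s − A'_s) f_y / (0.85 f'_c b) = 2054250/(0.85 × 39.6 × 415) = 147.06 mm.
c = a/β₁ = 147.06/0.767 = 191.73 mm; ε'_s = 0.003(c − d')/c = 0.0021 ≥ f_y/E_s = 0.0021, so compression steel does yield.
M_n = (A_s − A'_s) f_y (d − a/2) + A'_s f_y (d − d') = [2054250 × (720 − 73.53) + 444050 × (720 − 59)] × 10⁻⁶ = 1328.01 + 293.52 = 1621.53 kN·m.

M_n ≈ 1620 kN·m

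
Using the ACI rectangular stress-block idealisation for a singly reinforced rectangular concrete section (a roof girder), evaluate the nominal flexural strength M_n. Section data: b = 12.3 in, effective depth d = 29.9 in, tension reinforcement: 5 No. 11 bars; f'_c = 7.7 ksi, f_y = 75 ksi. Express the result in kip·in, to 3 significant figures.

A_s = 5 × 1.56 = 7.8 in².
T = A_s f_y = 7.8 × 75 = 585 kips.
a = T/(0.85 f'_c b) = 585/(0.85 × 7.7 × 12.3) = 7.267 in.
M_n = T(d − a/2) = 585 × (29.9 − 3.6335) = 15365.9 kip·in.

M_n ≈ 15400 kip·in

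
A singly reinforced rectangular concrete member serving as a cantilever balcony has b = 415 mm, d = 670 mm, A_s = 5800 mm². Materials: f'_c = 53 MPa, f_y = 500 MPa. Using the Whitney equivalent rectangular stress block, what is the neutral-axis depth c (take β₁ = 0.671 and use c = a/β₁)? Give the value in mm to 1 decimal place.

c ≈ 231.2 mm

T = A_s f_y = 5800 × 500 = 2900000 N = 2900 kN.
Setting C = 0.85 f'_c a b equal to T: a = 2900000/(0.85 × 53 × 415) = 155.115 mm.
With β₁ = 0.671, c = a/β₁ = 155.115/0.671 = 231.2 mm.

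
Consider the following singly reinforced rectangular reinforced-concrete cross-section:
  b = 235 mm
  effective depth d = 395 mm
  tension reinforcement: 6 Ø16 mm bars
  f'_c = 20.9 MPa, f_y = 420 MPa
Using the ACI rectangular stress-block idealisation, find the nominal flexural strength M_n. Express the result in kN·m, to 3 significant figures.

M_n ≈ 169 kN·m

A_s = 6 × 201 = 1206 mm².
T = A_s f_y = 1206 × 420 = 506520 N = 506.52 kN.
From C = T: a = T/(0.85 f'_c b) = 506520/(0.85 × 20.9 × 235) = 121.33 mm.
M_n = T(d − a/2) = 506.52 kN × (395 − 60.665) mm = 169.35 kN·m.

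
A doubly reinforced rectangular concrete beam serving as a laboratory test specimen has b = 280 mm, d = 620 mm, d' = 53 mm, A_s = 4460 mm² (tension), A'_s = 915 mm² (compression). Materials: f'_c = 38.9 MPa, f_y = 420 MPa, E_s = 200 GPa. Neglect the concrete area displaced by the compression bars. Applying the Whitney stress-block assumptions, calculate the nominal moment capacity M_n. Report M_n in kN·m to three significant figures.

M_n ≈ 1020 kN·m

Assume both tension and compression steel yield.
Net tension couple steel: A_s − A'_s = 3545 mm².
a = (A_s − A'_s) f_y / (0.85 f'_c b) = 1488900/(0.85 × 38.9 × 280) = 160.82 mm.
c = a/β₁ = 160.82/0.772 = 208.32 mm; ε'_s = 0.003(c − d')/c = 0.0022 ≥ f_y/E_s = 0.0021, so compression steel does yield.
M_n = (A_s − A'_s) f_y (d − a/2) + A'_s f_y (d − d') = [1488900 × (620 − 80.41) + 384300 × (620 − 53)] × 10⁻⁶ = 803.40 + 217.90 = 1021.30 kN·m.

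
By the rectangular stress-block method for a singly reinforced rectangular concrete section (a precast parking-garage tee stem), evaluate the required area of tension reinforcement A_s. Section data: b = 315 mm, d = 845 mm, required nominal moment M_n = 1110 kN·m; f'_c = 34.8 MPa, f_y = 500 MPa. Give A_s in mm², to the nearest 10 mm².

A_s ≈ 2890 mm²

With M_n = 0.85 f'_c a b (d − a/2), solve the quadratic for a:
a = d − √(d² − 2M_n/(0.85 f'_c b)) = 845 − √(845² − 2 × 1110×10⁶/(0.85 × 34.8 × 315)) = 155.24 mm.
A_s = 0.85 f'_c a b / f_y = 0.85 × 34.8 × 155.24 × 315 / 500 = 2893.0 mm².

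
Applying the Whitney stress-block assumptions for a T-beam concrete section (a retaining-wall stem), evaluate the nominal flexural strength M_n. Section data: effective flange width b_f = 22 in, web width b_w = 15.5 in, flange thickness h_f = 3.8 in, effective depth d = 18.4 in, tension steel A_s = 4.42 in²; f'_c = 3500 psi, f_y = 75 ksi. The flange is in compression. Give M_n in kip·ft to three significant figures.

Tension: T = A_s f_y = 4.42 × 75 = 331.5 kips.
Try a within the flange: a = T/(0.85 f'_c b_f) = 331.5/(0.85 × 3.5 × 22) = 5.065 in.
a = 5.065 > h_f = 3.8 in: the block extends into the web. Split into flange-overhang and web parts.
C_f = 0.85 f'_c (b_f − b_w) h_f = 0.85 × 3.5 × (22 − 15.5) × 3.8 = 73.5 kips.
Remaining web compression depth: a_w = (T − C_f)/(0.85 f'_c b_w) = (331.5 − 73.5)/(0.85 × 3.5 × 15.5) = 5.595 in.
M_n = C_f(d − h_f/2) + (T − C_f)(d − a_w/2) = 73.5 × (18.4 − 1.9) + 258 × (18.4 − 2.7975) = 1212.8 + 4025.4 = 5238.2 kip·in.
M_n = 5238.2/12 = 436.52 kip·ft.

M_n ≈ 437 kip·ft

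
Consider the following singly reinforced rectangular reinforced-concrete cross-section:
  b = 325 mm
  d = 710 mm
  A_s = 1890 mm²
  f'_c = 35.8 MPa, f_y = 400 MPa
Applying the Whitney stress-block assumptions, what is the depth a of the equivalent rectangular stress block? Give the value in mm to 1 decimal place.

a ≈ 76.4 mm

T = A_s f_y = 1890 × 400 = 756000 N = 756 kN.
Setting C = 0.85 f'_c a b equal to T: a = 756000/(0.85 × 35.8 × 325) = 76.4 mm.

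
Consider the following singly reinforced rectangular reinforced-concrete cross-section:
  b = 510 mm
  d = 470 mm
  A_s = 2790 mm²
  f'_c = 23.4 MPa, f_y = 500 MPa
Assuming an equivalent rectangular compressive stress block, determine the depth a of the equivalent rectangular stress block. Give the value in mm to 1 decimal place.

a ≈ 137.5 mm

T = A_s f_y = 2790 × 500 = 1395000 N = 1395 kN.
Setting C = 0.85 f'_c a b equal to T: a = 1395000/(0.85 × 23.4 × 510) = 137.5 mm.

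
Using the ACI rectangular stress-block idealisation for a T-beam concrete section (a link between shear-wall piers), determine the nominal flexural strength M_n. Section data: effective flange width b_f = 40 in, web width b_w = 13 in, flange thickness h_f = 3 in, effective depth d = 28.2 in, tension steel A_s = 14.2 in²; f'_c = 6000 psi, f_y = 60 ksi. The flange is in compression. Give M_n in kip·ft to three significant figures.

M_n ≈ 1830 kip·ft

Tension: T = A_s f_y = 14.2 × 60 = 852 kips.
Try a within the flange: a = T/(0.85 f'_c b_f) = 852/(0.85 × 6 × 40) = 4.176 in.
a = 4.176 > h_f = 3 in: the block extends into the web. Split into flange-overhang and web parts.
C_f = 0.85 f'_c (b_f − b_w) h_f = 0.85 × 6 × (40 − 13) × 3 = 413.1 kips.
Remaining web compression depth: a_w = (T − C_f)/(0.85 f'_c b_w) = (852 − 413.1)/(0.85 × 6 × 13) = 6.620 in.
M_n = C_f(d − h_f/2) + (T − C_f)(d − a_w/2) = 413.1 × (28.2 − 1.5) + 438.9 × (28.2 − 3.31) = 11029.8 + 10924.2 = 21954.0 kip·in.
M_n = 21954.0/12 = 1829.50 kip·ft.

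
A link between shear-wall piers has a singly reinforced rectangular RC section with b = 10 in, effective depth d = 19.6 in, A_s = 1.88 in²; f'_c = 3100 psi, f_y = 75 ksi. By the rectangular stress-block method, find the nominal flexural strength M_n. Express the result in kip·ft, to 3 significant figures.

M_n ≈ 199 kip·ft

T = A_s f_y = 1.88 × 75 = 141 kips.
a = T/(0.85 f'_c b) = 141/(0.85 × 3.1 × 10) = 5.351 in.
M_n = T(d − a/2) = 141 × (19.6 − 2.6755) = 2386.4 kip·in = 2386.4/12 = 198.87 kip·ft.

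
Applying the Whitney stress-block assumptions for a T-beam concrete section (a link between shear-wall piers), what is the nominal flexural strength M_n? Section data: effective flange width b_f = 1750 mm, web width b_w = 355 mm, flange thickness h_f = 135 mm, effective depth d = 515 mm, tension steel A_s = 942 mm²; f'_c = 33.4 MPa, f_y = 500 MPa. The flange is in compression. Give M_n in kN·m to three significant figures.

M_n ≈ 240 kN·m

Tension: T = A_s f_y = 942 × 500 = 471000 N.
Try a within the flange: a = T/(0.85 f'_c b_f) = 471000/(0.85 × 33.4 × 1750) = 9.48 mm.
Since a = 9.48 ≤ h_f = 135 mm, the stress block lies entirely in the flange; analyse as a rectangular beam of width b_f.
M_n = T(d − a/2) = 471000 × (515 − 4.74) = 240.33 × 10⁶ N·mm.
M_n = 240.33 kN·m.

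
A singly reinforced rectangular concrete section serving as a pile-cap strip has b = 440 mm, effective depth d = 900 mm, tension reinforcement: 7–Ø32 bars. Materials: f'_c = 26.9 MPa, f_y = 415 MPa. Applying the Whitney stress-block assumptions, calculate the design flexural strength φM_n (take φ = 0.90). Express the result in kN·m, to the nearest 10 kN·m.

φM_n ≈ 1650 kN·m

A_s = 7 × 804 = 5628 mm².
T = A_s f_y = 5628 × 415 = 2335620 N = 2335.62 kN.
From C = T: a = T/(0.85 f'_c b) = 2335620/(0.85 × 26.9 × 440) = 232.16 mm.
M_n = T(d − a/2) = 2335.62 kN × (900 − 116.08) mm = 1830.94 kN·m.
φM_n = 0.90 × 1830.94 = 1647.85 kN·m.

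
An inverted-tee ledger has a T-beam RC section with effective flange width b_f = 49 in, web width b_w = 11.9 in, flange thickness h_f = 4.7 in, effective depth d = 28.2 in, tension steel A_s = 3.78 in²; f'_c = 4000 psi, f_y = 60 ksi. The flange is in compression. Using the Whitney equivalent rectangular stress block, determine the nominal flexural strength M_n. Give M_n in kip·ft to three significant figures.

M_n ≈ 520 kip·ft

Tension: T = A_s f_y = 3.78 × 60 = 226.8 kips.
Try a within the flange: a = T/(0.85 f'_c b_f) = 226.8/(0.85 × 4 × 49) = 1.361 in.
Since a = 1.361 ≤ h_f = 4.7 in, the stress block lies entirely in the flange; analyse as a rectangular beam of width b_f.
M_n = T(d − a/2) = 226.8 × (28.2 − 0.6805) = 6241.4 kip·in.
M_n = 6241.4/12 = 520.12 kip·ft.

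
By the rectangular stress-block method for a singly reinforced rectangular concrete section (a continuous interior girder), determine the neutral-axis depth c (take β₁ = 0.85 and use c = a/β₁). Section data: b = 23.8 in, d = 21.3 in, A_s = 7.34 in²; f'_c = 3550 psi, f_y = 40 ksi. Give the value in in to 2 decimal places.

T = A_s f_y = 7.34 × 40 = 293.6 kips.
a = T/(0.85 f'_c b) = 293.6/(0.85 × 3.55 × 23.8) = 4.0882 in.
With β₁ = 0.85, c = a/β₁ = 4.0882/0.85 = 4.81 in.

c ≈ 4.81 in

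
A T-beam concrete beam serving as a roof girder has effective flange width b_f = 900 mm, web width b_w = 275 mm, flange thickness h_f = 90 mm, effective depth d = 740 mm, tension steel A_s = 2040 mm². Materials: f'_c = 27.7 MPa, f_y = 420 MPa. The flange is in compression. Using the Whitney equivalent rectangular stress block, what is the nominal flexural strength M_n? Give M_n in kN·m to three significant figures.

Tension: T = A_s f_y = 2040 × 420 = 856800 N.
Try a within the flange: a = T/(0.85 f'_c b_f) = 856800/(0.85 × 27.7 × 900) = 40.43 mm.
Since a = 40.43 ≤ h_f = 90 mm, the stress block lies entirely in the flange; analyse as a rectangular beam of width b_f.
M_n = T(d − a/2) = 856800 × (740 − 20.215) = 616.71 × 10⁶ N·mm.
M_n = 616.71 kN·m.

M_n ≈ 617 kN·m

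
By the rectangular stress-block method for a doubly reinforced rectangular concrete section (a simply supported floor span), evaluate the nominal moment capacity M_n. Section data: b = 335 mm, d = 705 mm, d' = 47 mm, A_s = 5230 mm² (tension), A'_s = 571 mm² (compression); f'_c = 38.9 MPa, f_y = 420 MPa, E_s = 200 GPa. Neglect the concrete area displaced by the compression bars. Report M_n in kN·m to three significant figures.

Assume both tension and compression steel yield.
Net tension couple steel: A_s − A'_s = 4659 mm².
a = (A_s − A'_s) f_y / (0.85 f'_c b) = 1956780/(0.85 × 38.9 × 335) = 176.66 mm.
c = a/β₁ = 176.66/0.772 = 228.83 mm; ε'_s = 0.003(c − d')/c = 0.0024 ≥ f_y/E_s = 0.0021, so compression steel does yield.
M_n = (A_s − A'_s) f_y (d − a/2) + A'_s f_y (d − d') = [1956780 × (705 − 88.33) + 239820 × (705 − 47)] × 10⁻⁶ = 1206.69 + 157.80 = 1364.49 kN·m.

M_n ≈ 1360 kN·m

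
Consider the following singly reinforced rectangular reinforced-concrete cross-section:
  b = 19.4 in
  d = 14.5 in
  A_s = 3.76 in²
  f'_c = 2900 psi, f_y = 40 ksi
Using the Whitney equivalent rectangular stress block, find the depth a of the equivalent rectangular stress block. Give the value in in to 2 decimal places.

T = A_s f_y = 3.76 × 40 = 150.4 kips.
a = T/(0.85 f'_c b) = 150.4/(0.85 × 2.9 × 19.4) = 3.15 in.

a ≈ 3.15 in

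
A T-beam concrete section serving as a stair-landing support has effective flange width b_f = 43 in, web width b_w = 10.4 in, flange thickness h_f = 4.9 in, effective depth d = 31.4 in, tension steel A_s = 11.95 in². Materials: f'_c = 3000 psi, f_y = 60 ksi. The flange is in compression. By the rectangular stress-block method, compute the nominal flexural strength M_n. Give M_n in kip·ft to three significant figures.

Tension: T = A_s f_y = 11.95 × 60 = 717 kips.
Try a within the flange: a = T/(0.85 f'_c b_f) = 717/(0.85 × 3 × 43) = 6.539 in.
a = 6.539 > h_f = 4.9 in: the block extends into the web. Split into flange-overhang and web parts.
C_f = 0.85 f'_c (b_f − b_w) h_f = 0.85 × 3 × (43 − 10.4) × 4.9 = 407.3 kips.
Remaining web compression depth: a_w = (T − C_f)/(0.85 f'_c b_w) = (717 − 407.3)/(0.85 × 3 × 10.4) = 11.678 in.
M_n = C_f(d − h_f/2) + (T − C_f)(d − a_w/2) = 407.3 × (31.4 − 2.45) + 309.7 × (31.4 − 5.839) = 11791.3 + 7916.2 = 19707.5 kip·in.
M_n = 19707.5/12 = 1642.29 kip·ft.

M_n ≈ 1640 kip·ft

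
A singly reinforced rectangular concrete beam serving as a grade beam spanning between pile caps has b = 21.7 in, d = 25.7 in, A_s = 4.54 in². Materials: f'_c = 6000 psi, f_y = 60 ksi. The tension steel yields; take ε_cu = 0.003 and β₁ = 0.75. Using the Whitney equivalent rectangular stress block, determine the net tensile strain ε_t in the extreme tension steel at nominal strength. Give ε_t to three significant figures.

a = A_s f_y/(0.85 f'_c b) = 2.461 in.
β₁ = 0.75, so c = a/β₁ = 2.461/0.75 = 3.281 in.
From the linear strain diagram with ε_cu = 0.003: ε_t = 0.003 (d − c)/c = 0.003 × (25.7 − 3.281)/3.281 = 0.0205.
Since ε_t ≥ 0.005, the section is tension-controlled.

ε_t ≈ 0.0205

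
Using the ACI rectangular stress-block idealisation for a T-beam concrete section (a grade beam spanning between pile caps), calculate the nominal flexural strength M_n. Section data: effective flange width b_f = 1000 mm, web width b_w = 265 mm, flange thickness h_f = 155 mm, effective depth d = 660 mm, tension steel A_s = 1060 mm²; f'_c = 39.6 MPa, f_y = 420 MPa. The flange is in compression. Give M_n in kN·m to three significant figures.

M_n ≈ 291 kN·m

Tension: T = A_s f_y = 1060 × 420 = 445200 N.
Try a within the flange: a = T/(0.85 f'_c b_f) = 445200/(0.85 × 39.6 × 1000) = 13.23 mm.
Since a = 13.23 ≤ h_f = 155 mm, the stress block lies entirely in the flange; analyse as a rectangular beam of width b_f.
M_n = T(d − a/2) = 445200 × (660 − 6.615) = 290.89 × 10⁶ N·mm.
M_n = 290.89 kN·m.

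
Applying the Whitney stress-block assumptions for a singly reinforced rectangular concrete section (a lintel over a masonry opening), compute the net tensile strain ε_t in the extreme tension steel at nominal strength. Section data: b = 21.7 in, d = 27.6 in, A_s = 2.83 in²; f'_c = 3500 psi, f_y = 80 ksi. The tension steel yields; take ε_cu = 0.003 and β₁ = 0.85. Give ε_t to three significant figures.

ε_t ≈ 0.0171

a = A_s f_y/(0.85 f'_c b) = 3.507 in.
β₁ = 0.85, so c = a/β₁ = 3.507/0.85 = 4.126 in.
From the linear strain diagram with ε_cu = 0.003: ε_t = 0.003 (d − c)/c = 0.003 × (27.6 − 4.126)/4.126 = 0.0171.
Since ε_t ≥ 0.005, the section is tension-controlled.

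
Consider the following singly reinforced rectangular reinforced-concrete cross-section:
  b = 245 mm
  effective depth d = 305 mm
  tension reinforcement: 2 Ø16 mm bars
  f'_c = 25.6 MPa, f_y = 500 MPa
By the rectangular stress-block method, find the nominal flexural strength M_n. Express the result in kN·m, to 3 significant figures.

A_s = 2 × 201 = 402 mm².
T = A_s f_y = 402 × 500 = 201000 N = 201 kN.
From C = T: a = T/(0.85 f'_c b) = 201000/(0.85 × 25.6 × 245) = 37.70 mm.
M_n = T(d − a/2) = 201 kN × (305 − 18.85) mm = 57.52 kN·m.

M_n ≈ 57.5 kN·m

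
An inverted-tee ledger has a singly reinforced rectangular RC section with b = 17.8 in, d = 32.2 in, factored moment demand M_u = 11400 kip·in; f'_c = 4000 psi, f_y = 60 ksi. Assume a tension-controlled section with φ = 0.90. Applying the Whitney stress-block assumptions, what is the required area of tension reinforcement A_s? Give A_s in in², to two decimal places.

M_n = M_u/φ = 11400/0.90 = 12666.7 kip·in.
From M_n = 0.85 f'_c a b (d − a/2):
a = d − √(d² − 2M_n/(0.85 f'_c b)) = 32.2 − √(32.2² − 2 × 12666.7/(0.85 × 4 × 17.8)) = 7.335 in.
A_s = 0.85 f'_c a b / f_y = 0.85 × 4 × 7.335 × 17.8 / 60 = 7.399 in².

A_s ≈ 7.40 in²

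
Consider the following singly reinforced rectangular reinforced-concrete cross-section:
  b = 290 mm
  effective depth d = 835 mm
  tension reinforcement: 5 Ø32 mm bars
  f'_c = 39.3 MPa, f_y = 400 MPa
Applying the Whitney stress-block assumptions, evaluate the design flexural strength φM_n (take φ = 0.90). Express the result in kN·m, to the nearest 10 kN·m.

φM_n ≈ 1090 kN·m

A_s = 5 × 804 = 4020 mm².
T = A_s f_y = 4020 × 400 = 1608000 N = 1608 kN.
From C = T: a = T/(0.85 f'_c b) = 1608000/(0.85 × 39.3 × 290) = 165.99 mm.
M_n = T(d − a/2) = 1608 kN × (835 − 82.995) mm = 1209.22 kN·m.
φM_n = 0.90 × 1209.22 = 1088.30 kN·m.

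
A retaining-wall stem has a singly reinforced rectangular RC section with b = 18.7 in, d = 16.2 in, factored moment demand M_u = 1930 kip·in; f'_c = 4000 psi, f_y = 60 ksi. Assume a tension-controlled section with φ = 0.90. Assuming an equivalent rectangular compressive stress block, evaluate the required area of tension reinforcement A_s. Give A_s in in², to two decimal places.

A_s ≈ 2.37 in²

M_n = M_u/φ = 1930/0.90 = 2144.44 kip·in.
From M_n = 0.85 f'_c a b (d − a/2):
a = d − √(d² − 2M_n/(0.85 f'_c b)) = 16.2 − √(16.2² − 2 × 2144.44/(0.85 × 4 × 18.7)) = 2.236 in.
A_s = 0.85 f'_c a b / f_y = 0.85 × 4 × 2.236 × 18.7 / 60 = 2.369 in².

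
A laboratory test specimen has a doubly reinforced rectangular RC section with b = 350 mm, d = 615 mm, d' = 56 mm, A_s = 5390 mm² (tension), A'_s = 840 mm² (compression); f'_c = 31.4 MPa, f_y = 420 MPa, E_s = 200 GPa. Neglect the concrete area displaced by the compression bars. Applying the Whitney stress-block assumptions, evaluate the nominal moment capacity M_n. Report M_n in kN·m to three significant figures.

Assume both tension and compression steel yield.
Net tension couple steel: A_s − A'_s = 4550 mm².
a = (A_s − A'_s) f_y / (0.85 f'_c b) = 1911000/(0.85 × 31.4 × 350) = 204.57 mm.
c = a/β₁ = 204.57/0.826 = 247.66 mm; ε'_s = 0.003(c − d')/c = 0.0023 ≥ f_y/E_s = 0.0021, so compression steel does yield.
M_n = (A_s − A'_s) f_y (d − a/2) + A'_s f_y (d − d') = [1911000 × (615 − 102.285) + 352800 × (615 − 56)] × 10⁻⁶ = 979.80 + 197.22 = 1177.02 kN·m.

M_n ≈ 1180 kN·m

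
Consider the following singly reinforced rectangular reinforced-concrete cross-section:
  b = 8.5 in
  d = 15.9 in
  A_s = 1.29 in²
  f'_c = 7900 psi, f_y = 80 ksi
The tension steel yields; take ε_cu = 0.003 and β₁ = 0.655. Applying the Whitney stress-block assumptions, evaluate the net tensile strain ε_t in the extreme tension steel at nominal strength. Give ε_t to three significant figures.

ε_t ≈ 0.0143

a = A_s f_y/(0.85 f'_c b) = 1.808 in.
β₁ = 0.655, so c = a/β₁ = 1.808/0.655 = 2.760 in.
From the linear strain diagram with ε_cu = 0.003: ε_t = 0.003 (d − c)/c = 0.003 × (15.9 − 2.760)/2.760 = 0.0143.
Since ε_t ≥ 0.005, the section is tension-controlled.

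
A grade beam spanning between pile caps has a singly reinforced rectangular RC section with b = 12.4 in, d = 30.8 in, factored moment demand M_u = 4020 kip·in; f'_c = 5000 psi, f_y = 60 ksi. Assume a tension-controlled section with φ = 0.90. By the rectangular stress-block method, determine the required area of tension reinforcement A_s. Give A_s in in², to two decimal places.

A_s ≈ 2.54 in²

M_n = M_u/φ = 4020/0.90 = 4466.67 kip·in.
From M_n = 0.85 f'_c a b (d − a/2):
a = d − √(d² − 2M_n/(0.85 f'_c b)) = 30.8 − √(30.8² − 2 × 4466.67/(0.85 × 5 × 12.4)) = 2.887 in.
A_s = 0.85 f'_c a b / f_y = 0.85 × 5 × 2.887 × 12.4 / 60 = 2.536 in².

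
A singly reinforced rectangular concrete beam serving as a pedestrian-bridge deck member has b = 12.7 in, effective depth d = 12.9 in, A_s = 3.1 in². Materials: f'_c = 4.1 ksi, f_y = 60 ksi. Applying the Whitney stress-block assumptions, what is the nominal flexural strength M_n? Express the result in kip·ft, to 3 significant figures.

M_n ≈ 167 kip·ft

T = A_s f_y = 3.1 × 60 = 186 kips.
a = T/(0.85 f'_c b) = 186/(0.85 × 4.1 × 12.7) = 4.202 in.
M_n = T(d − a/2) = 186 × (12.9 − 2.101) = 2008.6 kip·in = 2008.6/12 = 167.38 kip·ft.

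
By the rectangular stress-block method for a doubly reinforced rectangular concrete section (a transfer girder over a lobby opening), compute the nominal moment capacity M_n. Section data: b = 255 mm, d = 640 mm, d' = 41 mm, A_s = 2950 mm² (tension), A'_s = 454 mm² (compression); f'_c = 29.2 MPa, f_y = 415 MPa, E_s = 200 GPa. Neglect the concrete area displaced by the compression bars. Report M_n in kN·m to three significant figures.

M_n ≈ 691 kN·m

Assume both tension and compression steel yield.
Net tension couple steel: A_s − A'_s = 2496 mm².
a = (A_s − A'_s) f_y / (0.85 f'_c b) = 1035840/(0.85 × 29.2 × 255) = 163.66 mm.
c = a/β₁ = 163.66/0.841 = 194.60 mm; ε'_s = 0.003(c − d')/c = 0.0024 ≥ f_y/E_s = 0.0021, so compression steel does yield.
M_n = (A_s − A'_s) f_y (d − a/2) + A'_s f_y (d − d') = [1035840 × (640 − 81.83) + 188410 × (640 − 41)] × 10⁻⁶ = 578.17 + 112.86 = 691.03 kN·m.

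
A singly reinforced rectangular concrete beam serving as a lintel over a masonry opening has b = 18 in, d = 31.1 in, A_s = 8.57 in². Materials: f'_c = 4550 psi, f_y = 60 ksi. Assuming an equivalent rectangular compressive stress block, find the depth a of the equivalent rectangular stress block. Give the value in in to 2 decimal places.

T = A_s f_y = 8.57 × 60 = 514.2 kips.
a = T/(0.85 f'_c b) = 514.2/(0.85 × 4.55 × 18) = 7.39 in.

a ≈ 7.39 in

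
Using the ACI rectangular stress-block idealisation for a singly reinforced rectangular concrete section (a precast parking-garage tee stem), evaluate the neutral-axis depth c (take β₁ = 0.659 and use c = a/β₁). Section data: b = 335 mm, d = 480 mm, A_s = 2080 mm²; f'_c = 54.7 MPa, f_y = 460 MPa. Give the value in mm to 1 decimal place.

T = A_s f_y = 2080 × 460 = 956800 N = 956.8 kN.
Setting C = 0.85 f'_c a b equal to T: a = 956800/(0.85 × 54.7 × 335) = 61.429 mm.
With β₁ = 0.659, c = a/β₁ = 61.429/0.659 = 93.2 mm.

c ≈ 93.2 mm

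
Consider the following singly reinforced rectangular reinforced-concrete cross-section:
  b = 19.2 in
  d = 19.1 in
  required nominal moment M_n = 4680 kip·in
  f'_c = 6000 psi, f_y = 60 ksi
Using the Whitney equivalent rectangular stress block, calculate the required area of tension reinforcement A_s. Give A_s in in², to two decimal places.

From M_n = 0.85 f'_c a b (d − a/2):
a = d − √(d² − 2M_n/(0.85 f'_c b)) = 19.1 − √(19.1² − 2 × 4680/(0.85 × 6 × 19.2)) = 2.692 in.
A_s = 0.85 f'_c a b / f_y = 0.85 × 6 × 2.692 × 19.2 / 60 = 4.393 in².

A_s ≈ 4.39 in²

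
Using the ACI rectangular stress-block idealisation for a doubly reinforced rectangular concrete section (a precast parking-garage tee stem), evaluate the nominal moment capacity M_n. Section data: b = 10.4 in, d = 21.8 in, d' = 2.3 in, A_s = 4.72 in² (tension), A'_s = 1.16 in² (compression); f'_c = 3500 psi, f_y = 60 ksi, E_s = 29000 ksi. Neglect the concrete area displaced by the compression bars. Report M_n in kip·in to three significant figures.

M_n ≈ 5280 kip·in

Assume both steels yield.
a = (A_s − A'_s) f_y/(0.85 f'_c b) = (4.72 − 1.16) × 60/(0.85 × 3.5 × 10.4) = 6.904 in.
c = a/β₁ = 6.904/0.85 = 8.122 in; ε'_s = 0.003(c − d')/c = 0.0022 ≥ ε_y = 0.0021, so the compression steel yields.
M_n = (A_s − A'_s) f_y (d − a/2) + A'_s f_y (d − d') = 213.6 × (21.8 − 3.452) + 69.6 × (21.8 − 2.3) = 3919.1 + 1357.2 = 5276.3 kip·in.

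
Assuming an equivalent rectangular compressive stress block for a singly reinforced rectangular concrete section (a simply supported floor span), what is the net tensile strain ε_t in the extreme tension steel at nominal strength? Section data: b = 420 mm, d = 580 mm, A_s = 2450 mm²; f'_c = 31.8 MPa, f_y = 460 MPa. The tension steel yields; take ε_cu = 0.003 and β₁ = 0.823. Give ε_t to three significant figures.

a = A_s f_y/(0.85 f'_c b) = 99.27 mm.
β₁ = 0.823, so c = a/β₁ = 99.27/0.823 = 120.62 mm.
From the linear strain diagram with ε_cu = 0.003: ε_t = 0.003 (d − c)/c = 0.003 × (580 − 120.62)/120.62 = 0.0114.
Since ε_t ≥ 0.005, the section is tension-controlled.

ε_t ≈ 0.0114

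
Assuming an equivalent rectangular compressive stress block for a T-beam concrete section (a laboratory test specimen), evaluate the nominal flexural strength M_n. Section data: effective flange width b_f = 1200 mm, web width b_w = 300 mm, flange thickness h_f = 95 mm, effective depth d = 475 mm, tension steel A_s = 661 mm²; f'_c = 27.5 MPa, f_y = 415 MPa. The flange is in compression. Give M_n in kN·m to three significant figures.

Tension: T = A_s f_y = 661 × 415 = 274315 N.
Try a within the flange: a = T/(0.85 f'_c b_f) = 274315/(0.85 × 27.5 × 1200) = 9.78 mm.
Since a = 9.78 ≤ h_f = 95 mm, the stress block lies entirely in the flange; analyse as a rectangular beam of width b_f.
M_n = T(d − a/2) = 274315 × (475 − 4.89) = 128.96 × 10⁶ N·mm.
M_n = 128.96 kN·m.

M_n ≈ 129 kN·m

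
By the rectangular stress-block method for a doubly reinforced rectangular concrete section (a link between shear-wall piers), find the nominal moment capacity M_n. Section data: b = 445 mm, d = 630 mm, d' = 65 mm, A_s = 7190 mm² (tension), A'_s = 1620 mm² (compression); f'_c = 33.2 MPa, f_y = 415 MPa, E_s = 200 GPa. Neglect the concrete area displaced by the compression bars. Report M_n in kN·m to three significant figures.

Assume both tension and compression steel yield.
Net tension couple steel: A_s − A'_s = 5570 mm².
a = (A_s − A'_s) f_y / (0.85 f'_c b) = 2311550/(0.85 × 33.2 × 445) = 184.07 mm.
c = a/β₁ = 184.07/0.813 = 226.41 mm; ε'_s = 0.003(c − d')/c = 0.0021 ≥ f_y/E_s = 0.0021, so compression steel does yield.
M_n = (A_s − A'_s) f_y (d − a/2) + A'_s f_y (d − d') = [2311550 × (630 − 92.035) + 672300 × (630 − 65)] × 10⁻⁶ = 1243.53 + 379.85 = 1623.38 kN·m.

M_n ≈ 1620 kN·m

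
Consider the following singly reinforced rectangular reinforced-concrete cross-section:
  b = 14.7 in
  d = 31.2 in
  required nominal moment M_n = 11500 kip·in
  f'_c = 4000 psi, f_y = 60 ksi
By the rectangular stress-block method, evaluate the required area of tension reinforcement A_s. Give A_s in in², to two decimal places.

A_s ≈ 7.12 in²

From M_n = 0.85 f'_c a b (d − a/2):
a = d − √(d² − 2M_n/(0.85 f'_c b)) = 31.2 − √(31.2² − 2 × 11500/(0.85 × 4 × 14.7)) = 8.545 in.
A_s = 0.85 f'_c a b / f_y = 0.85 × 4 × 8.545 × 14.7 / 60 = 7.118 in².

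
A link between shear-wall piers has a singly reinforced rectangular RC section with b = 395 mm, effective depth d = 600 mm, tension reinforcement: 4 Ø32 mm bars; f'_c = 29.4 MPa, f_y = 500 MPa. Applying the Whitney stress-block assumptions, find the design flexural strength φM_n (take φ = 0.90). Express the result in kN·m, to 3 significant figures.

φM_n ≈ 750 kN·m

A_s = 4 × 804 = 3216 mm².
T = A_s f_y = 3216 × 500 = 1608000 N = 1608 kN.
From C = T: a = T/(0.85 f'_c b) = 1608000/(0.85 × 29.4 × 395) = 162.90 mm.
M_n = T(d − a/2) = 1608 kN × (600 − 81.45) mm = 833.83 kN·m.
φM_n = 0.90 × 833.83 = 750.45 kN·m.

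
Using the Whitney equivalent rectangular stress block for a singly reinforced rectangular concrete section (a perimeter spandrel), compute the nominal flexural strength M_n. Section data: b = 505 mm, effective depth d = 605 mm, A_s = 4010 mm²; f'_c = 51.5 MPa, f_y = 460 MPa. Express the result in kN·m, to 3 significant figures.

M_n ≈ 1040 kN·m

T = A_s f_y = 4010 × 460 = 1844600 N = 1844.6 kN.
From C = T: a = T/(0.85 f'_c b) = 1844600/(0.85 × 51.5 × 505) = 83.44 mm.
M_n = T(d − a/2) = 1844.6 kN × (605 − 41.72) mm = 1039.03 kN·m.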